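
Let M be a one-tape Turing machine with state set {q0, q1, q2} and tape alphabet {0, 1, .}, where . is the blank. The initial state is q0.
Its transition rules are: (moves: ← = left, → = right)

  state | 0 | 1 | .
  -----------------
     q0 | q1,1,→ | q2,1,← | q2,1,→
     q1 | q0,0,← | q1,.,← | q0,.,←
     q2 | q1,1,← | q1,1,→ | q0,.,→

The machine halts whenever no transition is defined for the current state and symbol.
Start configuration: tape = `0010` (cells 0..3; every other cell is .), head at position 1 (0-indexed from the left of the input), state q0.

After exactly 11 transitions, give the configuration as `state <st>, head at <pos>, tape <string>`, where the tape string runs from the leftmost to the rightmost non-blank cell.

state q2, head at 0, tape 1.11..0

q0 | ...0[0]10   read 0 → write 1, move →, go to q1
q1 | ...01[1]0   read 1 → write ., move ←, go to q1
q1 | ...0[1].0   read 1 → write ., move ←, go to q1
q1 | ...[0]..0   read 0 → write 0, move ←, go to q0
q0 | ..[.]0..0   read . → write 1, move →, go to q2
q2 | ..1[0]..0   read 0 → write 1, move ←, go to q1
q1 | ..[1]1..0   read 1 → write ., move ←, go to q1
q1 | .[.].1..0   read . → write ., move ←, go to q0
q0 | [.]..1..0   read . → write 1, move →, go to q2
q2 | 1[.].1..0   read . → write ., move →, go to q0
q0 | 1.[.]1..0   read . → write 1, move →, go to q2
q2 | 1.1[1]..0
After 11 steps: state q2, head at 0, tape 1.11..0.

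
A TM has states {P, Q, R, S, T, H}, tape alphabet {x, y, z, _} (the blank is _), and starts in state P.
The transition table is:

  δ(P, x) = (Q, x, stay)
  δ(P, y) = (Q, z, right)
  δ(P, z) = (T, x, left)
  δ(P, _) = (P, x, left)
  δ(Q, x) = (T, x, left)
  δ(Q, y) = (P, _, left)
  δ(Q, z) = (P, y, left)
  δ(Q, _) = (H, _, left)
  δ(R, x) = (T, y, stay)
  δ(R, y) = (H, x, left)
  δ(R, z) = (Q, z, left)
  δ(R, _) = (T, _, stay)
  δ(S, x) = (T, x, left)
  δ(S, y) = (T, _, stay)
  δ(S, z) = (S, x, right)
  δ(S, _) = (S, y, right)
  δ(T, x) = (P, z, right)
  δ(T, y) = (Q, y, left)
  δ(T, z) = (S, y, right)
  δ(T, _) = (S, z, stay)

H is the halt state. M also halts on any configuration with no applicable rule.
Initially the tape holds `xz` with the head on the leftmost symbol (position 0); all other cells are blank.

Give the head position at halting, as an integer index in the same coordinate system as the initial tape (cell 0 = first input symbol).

state=P head=0 tape=___[x]z   (P,x)→(Q,x,stay)
state=Q head=0 tape=___[x]z   (Q,x)→(T,x,left)
state=T head=-1 tape=__[_]xz   (T,_)→(S,z,stay)
state=S head=-1 tape=__[z]xz   (S,z)→(S,x,right)
state=S head=0 tape=__x[x]z   (S,x)→(T,x,left)
state=T head=-1 tape=__[x]xz   (T,x)→(P,z,right)
state=P head=0 tape=__z[x]z   (P,x)→(Q,x,stay)
state=Q head=0 tape=__z[x]z   (Q,x)→(T,x,left)
state=T head=-1 tape=__[z]xz   (T,z)→(S,y,right)
state=S head=0 tape=__y[x]z   (S,x)→(T,x,left)
state=T head=-1 tape=__[y]xz   (T,y)→(Q,y,left)
state=Q head=-2 tape=_[_]yxz   (Q,_)→(H,_,left)
state=H head=-3 tape=[_]_yxz
At halt the head is at cell -3.

-3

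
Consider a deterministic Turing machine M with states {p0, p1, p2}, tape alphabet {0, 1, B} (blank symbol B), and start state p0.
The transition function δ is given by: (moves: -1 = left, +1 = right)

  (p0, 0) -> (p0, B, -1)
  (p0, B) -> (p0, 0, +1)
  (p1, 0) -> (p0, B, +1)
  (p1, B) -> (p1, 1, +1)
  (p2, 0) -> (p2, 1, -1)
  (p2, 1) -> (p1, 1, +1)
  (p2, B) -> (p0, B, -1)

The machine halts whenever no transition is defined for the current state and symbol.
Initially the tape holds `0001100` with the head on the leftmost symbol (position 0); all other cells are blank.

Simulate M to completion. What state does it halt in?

state=p0 head=0 tape=BBB[0]001100   (p0,0)→(p0,B,-1)
state=p0 head=-1 tape=BB[B]B001100   (p0,B)→(p0,0,+1)
state=p0 head=0 tape=BB0[B]001100   (p0,B)→(p0,0,+1)
state=p0 head=1 tape=BB00[0]01100   (p0,0)→(p0,B,-1)
state=p0 head=0 tape=BB0[0]B01100   (p0,0)→(p0,B,-1)
state=p0 head=-1 tape=BB[0]BB01100   (p0,0)→(p0,B,-1)
state=p0 head=-2 tape=B[B]BBB01100   (p0,B)→(p0,0,+1)
state=p0 head=-1 tape=B0[B]BB01100   (p0,B)→(p0,0,+1)
state=p0 head=0 tape=B00[B]B01100   (p0,B)→(p0,0,+1)
state=p0 head=1 tape=B000[B]01100   (p0,B)→(p0,0,+1)
state=p0 head=2 tape=B0000[0]1100   (p0,0)→(p0,B,-1)
state=p0 head=1 tape=B000[0]B1100   (p0,0)→(p0,B,-1)
state=p0 head=0 tape=B00[0]BB1100   (p0,0)→(p0,B,-1)
state=p0 head=-1 tape=B0[0]BBB1100   (p0,0)→(p0,B,-1)
state=p0 head=-2 tape=B[0]BBBB1100   (p0,0)→(p0,B,-1)
state=p0 head=-3 tape=[B]BBBBB1100   (p0,B)→(p0,0,+1)
state=p0 head=-2 tape=0[B]BBBB1100   (p0,B)→(p0,0,+1)
state=p0 head=-1 tape=00[B]BBB1100   (p0,B)→(p0,0,+1)
state=p0 head=0 tape=000[B]BB1100   (p0,B)→(p0,0,+1)
state=p0 head=1 tape=0000[B]B1100   (p0,B)→(p0,0,+1)
state=p0 head=2 tape=00000[B]1100   (p0,B)→(p0,0,+1)
state=p0 head=3 tape=000000[1]100
No transition is defined for (p0, 1); M halts in state p0.

p0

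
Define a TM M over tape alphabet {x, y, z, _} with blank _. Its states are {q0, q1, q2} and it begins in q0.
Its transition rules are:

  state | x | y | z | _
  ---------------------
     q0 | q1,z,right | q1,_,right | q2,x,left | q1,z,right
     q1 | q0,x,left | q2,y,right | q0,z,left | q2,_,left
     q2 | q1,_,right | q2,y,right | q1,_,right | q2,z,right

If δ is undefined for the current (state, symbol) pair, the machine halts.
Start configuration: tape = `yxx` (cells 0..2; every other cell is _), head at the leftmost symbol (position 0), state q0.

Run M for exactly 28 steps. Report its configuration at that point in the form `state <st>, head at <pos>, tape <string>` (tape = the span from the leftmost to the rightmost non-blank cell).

state q2, head at -2, tape zxxxxx

q0 | ___[y]xx   read y → write _, move right, go to q1
q1 | ____[x]x   read x → write x, move left, go to q0
q0 | ___[_]xx   read _ → write z, move right, go to q1
q1 | ___z[x]x   read x → write x, move left, go to q0
q0 | ___[z]xx   read z → write x, move left, go to q2
q2 | __[_]xxx   read _ → write z, move right, go to q2
q2 | __z[x]xx   read x → write _, move right, go to q1
q1 | __z_[x]x   read x → write x, move left, go to q0
q0 | __z[_]xx   read _ → write z, move right, go to q1
q1 | __zz[x]x   read x → write x, move left, go to q0
q0 | __z[z]xx   read z → write x, move left, go to q2
q2 | __[z]xxx   read z → write _, move right, go to q1
q1 | ___[x]xx   read x → write x, move left, go to q0
q0 | __[_]xxx   read _ → write z, move right, go to q1
q1 | __z[x]xx   read x → write x, move left, go to q0
q0 | __[z]xxx   read z → write x, move left, go to q2
q2 | _[_]xxxx   read _ → write z, move right, go to q2
q2 | _z[x]xxx   read x → write _, move right, go to q1
q1 | _z_[x]xx   read x → write x, move left, go to q0
q0 | _z[_]xxx   read _ → write z, move right, go to q1
q1 | _zz[x]xx   read x → write x, move left, go to q0
q0 | _z[z]xxx   read z → write x, move left, go to q2
q2 | _[z]xxxx   read z → write _, move right, go to q1
q1 | __[x]xxx   read x → write x, move left, go to q0
q0 | _[_]xxxx   read _ → write z, move right, go to q1
q1 | _z[x]xxx   read x → write x, move left, go to q0
q0 | _[z]xxxx   read z → write x, move left, go to q2
q2 | [_]xxxxx   read _ → write z, move right, go to q2
q2 | z[x]xxxx
After 28 steps: state q2, head at -2, tape zxxxxx.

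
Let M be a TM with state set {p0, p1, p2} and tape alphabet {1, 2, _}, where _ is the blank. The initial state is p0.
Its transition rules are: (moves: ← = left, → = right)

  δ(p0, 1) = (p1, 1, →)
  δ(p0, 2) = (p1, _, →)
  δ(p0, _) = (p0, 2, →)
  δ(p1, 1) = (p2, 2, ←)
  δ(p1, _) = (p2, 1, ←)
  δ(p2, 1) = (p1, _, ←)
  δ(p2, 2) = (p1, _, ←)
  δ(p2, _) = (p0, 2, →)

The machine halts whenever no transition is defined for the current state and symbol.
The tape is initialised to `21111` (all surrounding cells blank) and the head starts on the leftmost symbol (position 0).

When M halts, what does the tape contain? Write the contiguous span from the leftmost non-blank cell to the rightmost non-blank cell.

p0 | [2]1111__   read 2 → write _, move →, go to p1
p1 | _[1]111__   read 1 → write 2, move ←, go to p2
p2 | [_]2111__   read _ → write 2, move →, go to p0
p0 | 2[2]111__   read 2 → write _, move →, go to p1
p1 | 2_[1]11__   read 1 → write 2, move ←, go to p2
p2 | 2[_]211__   read _ → write 2, move →, go to p0
p0 | 22[2]11__   read 2 → write _, move →, go to p1
p1 | 22_[1]1__   read 1 → write 2, move ←, go to p2
p2 | 22[_]21__   read _ → write 2, move →, go to p0
p0 | 222[2]1__   read 2 → write _, move →, go to p1
p1 | 222_[1]__   read 1 → write 2, move ←, go to p2
p2 | 222[_]2__   read _ → write 2, move →, go to p0
p0 | 2222[2]__   read 2 → write _, move →, go to p1
p1 | 2222_[_]_   read _ → write 1, move ←, go to p2
p2 | 2222[_]1_   read _ → write 2, move →, go to p0
p0 | 22222[1]_   read 1 → write 1, move →, go to p1
p1 | 222221[_]   read _ → write 1, move ←, go to p2
p2 | 22222[1]1   read 1 → write _, move ←, go to p1
p1 | 2222[2]_1
The non-blank tape span at halt is 22222_1.

22222_1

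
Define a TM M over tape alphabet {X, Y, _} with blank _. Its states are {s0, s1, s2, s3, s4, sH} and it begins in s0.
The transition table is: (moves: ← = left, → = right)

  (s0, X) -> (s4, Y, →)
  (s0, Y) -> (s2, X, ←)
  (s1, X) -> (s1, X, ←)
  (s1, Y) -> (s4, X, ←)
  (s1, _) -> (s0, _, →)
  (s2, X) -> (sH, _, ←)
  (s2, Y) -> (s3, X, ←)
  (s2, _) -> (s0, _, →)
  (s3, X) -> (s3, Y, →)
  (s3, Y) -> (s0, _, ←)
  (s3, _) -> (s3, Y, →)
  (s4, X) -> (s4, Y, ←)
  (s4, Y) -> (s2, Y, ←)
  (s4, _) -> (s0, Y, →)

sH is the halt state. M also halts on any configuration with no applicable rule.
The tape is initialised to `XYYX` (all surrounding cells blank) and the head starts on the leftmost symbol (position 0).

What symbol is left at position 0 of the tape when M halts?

Y

state=s0 head=0 tape=___[X]YYX   (s0,X)→(s4,Y,→)
state=s4 head=1 tape=___Y[Y]YX   (s4,Y)→(s2,Y,←)
state=s2 head=0 tape=___[Y]YYX   (s2,Y)→(s3,X,←)
state=s3 head=-1 tape=__[_]XYYX   (s3,_)→(s3,Y,→)
state=s3 head=0 tape=__Y[X]YYX   (s3,X)→(s3,Y,→)
state=s3 head=1 tape=__YY[Y]YX   (s3,Y)→(s0,_,←)
state=s0 head=0 tape=__Y[Y]_YX   (s0,Y)→(s2,X,←)
state=s2 head=-1 tape=__[Y]X_YX   (s2,Y)→(s3,X,←)
state=s3 head=-2 tape=_[_]XX_YX   (s3,_)→(s3,Y,→)
state=s3 head=-1 tape=_Y[X]X_YX   (s3,X)→(s3,Y,→)
state=s3 head=0 tape=_YY[X]_YX   (s3,X)→(s3,Y,→)
state=s3 head=1 tape=_YYY[_]YX   (s3,_)→(s3,Y,→)
state=s3 head=2 tape=_YYYY[Y]X   (s3,Y)→(s0,_,←)
state=s0 head=1 tape=_YYY[Y]_X   (s0,Y)→(s2,X,←)
state=s2 head=0 tape=_YY[Y]X_X   (s2,Y)→(s3,X,←)
state=s3 head=-1 tape=_Y[Y]XX_X   (s3,Y)→(s0,_,←)
state=s0 head=-2 tape=_[Y]_XX_X   (s0,Y)→(s2,X,←)
state=s2 head=-3 tape=[_]X_XX_X   (s2,_)→(s0,_,→)
state=s0 head=-2 tape=_[X]_XX_X   (s0,X)→(s4,Y,→)
state=s4 head=-1 tape=_Y[_]XX_X   (s4,_)→(s0,Y,→)
state=s0 head=0 tape=_YY[X]X_X   (s0,X)→(s4,Y,→)
state=s4 head=1 tape=_YYY[X]_X   (s4,X)→(s4,Y,←)
state=s4 head=0 tape=_YY[Y]Y_X   (s4,Y)→(s2,Y,←)
state=s2 head=-1 tape=_Y[Y]YY_X   (s2,Y)→(s3,X,←)
state=s3 head=-2 tape=_[Y]XYY_X   (s3,Y)→(s0,_,←)
state=s0 head=-3 tape=[_]_XYY_X
Cell 0 holds Y when M halts.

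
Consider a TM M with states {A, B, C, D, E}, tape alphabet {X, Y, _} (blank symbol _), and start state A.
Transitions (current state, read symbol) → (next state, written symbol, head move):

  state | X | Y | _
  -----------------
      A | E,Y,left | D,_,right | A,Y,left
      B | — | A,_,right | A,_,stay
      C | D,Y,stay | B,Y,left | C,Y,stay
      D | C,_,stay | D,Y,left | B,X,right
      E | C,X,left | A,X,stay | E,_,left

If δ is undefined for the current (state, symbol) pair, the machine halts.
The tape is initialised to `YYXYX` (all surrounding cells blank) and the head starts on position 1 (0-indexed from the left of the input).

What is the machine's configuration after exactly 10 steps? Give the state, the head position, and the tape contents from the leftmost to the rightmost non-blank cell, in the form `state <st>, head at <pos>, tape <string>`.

state A, head at 2, tape X_YYX

state=A head=1 tape=Y[Y]XYX   (A,Y)→(D,_,right)
state=D head=2 tape=Y_[X]YX   (D,X)→(C,_,stay)
state=C head=2 tape=Y_[_]YX   (C,_)→(C,Y,stay)
state=C head=2 tape=Y_[Y]YX   (C,Y)→(B,Y,left)
state=B head=1 tape=Y[_]YYX   (B,_)→(A,_,stay)
state=A head=1 tape=Y[_]YYX   (A,_)→(A,Y,left)
state=A head=0 tape=[Y]YYYX   (A,Y)→(D,_,right)
state=D head=1 tape=_[Y]YYX   (D,Y)→(D,Y,left)
state=D head=0 tape=[_]YYYX   (D,_)→(B,X,right)
state=B head=1 tape=X[Y]YYX   (B,Y)→(A,_,right)
state=A head=2 tape=X_[Y]YX
After 10 steps: state A, head at 2, tape X_YYX.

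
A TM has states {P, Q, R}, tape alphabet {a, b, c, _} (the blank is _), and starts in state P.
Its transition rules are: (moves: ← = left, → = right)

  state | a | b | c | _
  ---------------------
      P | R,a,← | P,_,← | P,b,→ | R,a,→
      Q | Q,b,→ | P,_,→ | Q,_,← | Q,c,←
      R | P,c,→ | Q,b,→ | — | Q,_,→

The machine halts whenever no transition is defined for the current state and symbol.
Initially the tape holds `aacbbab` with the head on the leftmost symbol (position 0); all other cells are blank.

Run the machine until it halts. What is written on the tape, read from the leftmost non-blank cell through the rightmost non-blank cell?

b_ab_b__ac

P | _[a]acbbab___   read a → write a, move ←, go to R
R | [_]aacbbab___   read _ → write _, move →, go to Q
Q | _[a]acbbab___   read a → write b, move →, go to Q
Q | _b[a]cbbab___   read a → write b, move →, go to Q
Q | _bb[c]bbab___   read c → write _, move ←, go to Q
Q | _b[b]_bbab___   read b → write _, move →, go to P
P | _b_[_]bbab___   read _ → write a, move →, go to R
R | _b_a[b]bab___   read b → write b, move →, go to Q
Q | _b_ab[b]ab___   read b → write _, move →, go to P
P | _b_ab_[a]b___   read a → write a, move ←, go to R
R | _b_ab[_]ab___   read _ → write _, move →, go to Q
Q | _b_ab_[a]b___   read a → write b, move →, go to Q
Q | _b_ab_b[b]___   read b → write _, move →, go to P
P | _b_ab_b_[_]__   read _ → write a, move →, go to R
R | _b_ab_b_a[_]_   read _ → write _, move →, go to Q
Q | _b_ab_b_a_[_]   read _ → write c, move ←, go to Q
Q | _b_ab_b_a[_]c   read _ → write c, move ←, go to Q
Q | _b_ab_b_[a]cc   read a → write b, move →, go to Q
Q | _b_ab_b_b[c]c   read c → write _, move ←, go to Q
Q | _b_ab_b_[b]_c   read b → write _, move →, go to P
P | _b_ab_b__[_]c   read _ → write a, move →, go to R
R | _b_ab_b__a[c]
The non-blank tape span at halt is b_ab_b__ac.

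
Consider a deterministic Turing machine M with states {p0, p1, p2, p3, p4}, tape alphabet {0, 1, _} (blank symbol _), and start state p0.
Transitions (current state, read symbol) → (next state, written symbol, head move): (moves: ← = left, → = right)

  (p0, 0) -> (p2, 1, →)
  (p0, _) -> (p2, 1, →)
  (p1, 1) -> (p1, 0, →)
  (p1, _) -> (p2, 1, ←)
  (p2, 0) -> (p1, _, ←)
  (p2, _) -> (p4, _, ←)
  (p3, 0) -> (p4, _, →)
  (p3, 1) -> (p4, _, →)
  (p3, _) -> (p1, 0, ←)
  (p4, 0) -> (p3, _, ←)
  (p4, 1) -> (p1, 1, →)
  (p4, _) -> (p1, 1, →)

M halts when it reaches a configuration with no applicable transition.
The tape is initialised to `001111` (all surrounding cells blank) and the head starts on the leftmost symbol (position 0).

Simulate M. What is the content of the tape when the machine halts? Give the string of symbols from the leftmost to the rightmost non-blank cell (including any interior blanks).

111_11111

state=p0 head=0 tape=___[0]01111   (p0,0)→(p2,1,→)
state=p2 head=1 tape=___1[0]1111   (p2,0)→(p1,_,←)
state=p1 head=0 tape=___[1]_1111   (p1,1)→(p1,0,→)
state=p1 head=1 tape=___0[_]1111   (p1,_)→(p2,1,←)
state=p2 head=0 tape=___[0]11111   (p2,0)→(p1,_,←)
state=p1 head=-1 tape=__[_]_11111   (p1,_)→(p2,1,←)
state=p2 head=-2 tape=_[_]1_11111   (p2,_)→(p4,_,←)
state=p4 head=-3 tape=[_]_1_11111   (p4,_)→(p1,1,→)
state=p1 head=-2 tape=1[_]1_11111   (p1,_)→(p2,1,←)
state=p2 head=-3 tape=[1]11_11111
The non-blank tape span at halt is 111_11111.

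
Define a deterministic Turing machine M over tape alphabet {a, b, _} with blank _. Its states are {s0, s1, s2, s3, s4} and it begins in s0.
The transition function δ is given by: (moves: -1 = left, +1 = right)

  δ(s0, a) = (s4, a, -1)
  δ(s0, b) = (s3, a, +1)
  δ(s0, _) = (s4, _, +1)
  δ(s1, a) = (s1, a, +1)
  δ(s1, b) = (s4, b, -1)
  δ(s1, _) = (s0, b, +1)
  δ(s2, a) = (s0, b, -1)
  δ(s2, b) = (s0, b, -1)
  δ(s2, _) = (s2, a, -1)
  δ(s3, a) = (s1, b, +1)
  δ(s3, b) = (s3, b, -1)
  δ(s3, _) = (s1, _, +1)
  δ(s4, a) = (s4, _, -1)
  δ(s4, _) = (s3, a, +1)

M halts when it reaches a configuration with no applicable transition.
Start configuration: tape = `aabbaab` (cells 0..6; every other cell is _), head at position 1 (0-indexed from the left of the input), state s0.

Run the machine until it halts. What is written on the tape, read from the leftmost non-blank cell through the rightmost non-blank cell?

aabbbaab

state=s0 head=1 tape=_a[a]bbaab   (s0,a)→(s4,a,-1)
state=s4 head=0 tape=_[a]abbaab   (s4,a)→(s4,_,-1)
state=s4 head=-1 tape=[_]_abbaab   (s4,_)→(s3,a,+1)
state=s3 head=0 tape=a[_]abbaab   (s3,_)→(s1,_,+1)
state=s1 head=1 tape=a_[a]bbaab   (s1,a)→(s1,a,+1)
state=s1 head=2 tape=a_a[b]baab   (s1,b)→(s4,b,-1)
state=s4 head=1 tape=a_[a]bbaab   (s4,a)→(s4,_,-1)
state=s4 head=0 tape=a[_]_bbaab   (s4,_)→(s3,a,+1)
state=s3 head=1 tape=aa[_]bbaab   (s3,_)→(s1,_,+1)
state=s1 head=2 tape=aa_[b]baab   (s1,b)→(s4,b,-1)
state=s4 head=1 tape=aa[_]bbaab   (s4,_)→(s3,a,+1)
state=s3 head=2 tape=aaa[b]baab   (s3,b)→(s3,b,-1)
state=s3 head=1 tape=aa[a]bbaab   (s3,a)→(s1,b,+1)
state=s1 head=2 tape=aab[b]baab   (s1,b)→(s4,b,-1)
state=s4 head=1 tape=aa[b]bbaab
The non-blank tape span at halt is aabbbaab.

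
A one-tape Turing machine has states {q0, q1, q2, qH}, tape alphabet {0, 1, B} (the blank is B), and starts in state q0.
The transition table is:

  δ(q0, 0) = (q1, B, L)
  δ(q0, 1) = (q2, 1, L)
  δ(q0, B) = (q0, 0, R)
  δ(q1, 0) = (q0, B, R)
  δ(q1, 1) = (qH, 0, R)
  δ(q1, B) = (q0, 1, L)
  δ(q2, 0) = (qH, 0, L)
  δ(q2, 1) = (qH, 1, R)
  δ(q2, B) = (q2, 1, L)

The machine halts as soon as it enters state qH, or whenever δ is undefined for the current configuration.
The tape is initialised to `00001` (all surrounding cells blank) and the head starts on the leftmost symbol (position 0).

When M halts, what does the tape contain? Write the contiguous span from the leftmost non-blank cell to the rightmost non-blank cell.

01B0001

state=q0 head=0 tape=BBB[0]0001   (q0,0)→(q1,B,L)
state=q1 head=-1 tape=BB[B]B0001   (q1,B)→(q0,1,L)
state=q0 head=-2 tape=B[B]1B0001   (q0,B)→(q0,0,R)
state=q0 head=-1 tape=B0[1]B0001   (q0,1)→(q2,1,L)
state=q2 head=-2 tape=B[0]1B0001   (q2,0)→(qH,0,L)
state=qH head=-3 tape=[B]01B0001
The non-blank tape span at halt is 01B0001.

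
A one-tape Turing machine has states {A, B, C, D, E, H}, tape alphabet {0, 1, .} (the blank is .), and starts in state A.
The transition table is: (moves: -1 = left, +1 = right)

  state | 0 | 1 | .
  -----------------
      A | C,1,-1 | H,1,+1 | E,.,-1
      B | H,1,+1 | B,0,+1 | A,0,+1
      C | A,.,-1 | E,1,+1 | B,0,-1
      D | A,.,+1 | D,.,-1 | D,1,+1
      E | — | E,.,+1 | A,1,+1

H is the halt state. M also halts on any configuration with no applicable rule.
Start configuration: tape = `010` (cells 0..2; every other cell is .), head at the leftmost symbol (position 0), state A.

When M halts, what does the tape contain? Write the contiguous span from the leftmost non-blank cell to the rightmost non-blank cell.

11110

state=A head=0 tape=....[0]10   (A,0)→(C,1,-1)
state=C head=-1 tape=...[.]110   (C,.)→(B,0,-1)
state=B head=-2 tape=..[.]0110   (B,.)→(A,0,+1)
state=A head=-1 tape=..0[0]110   (A,0)→(C,1,-1)
state=C head=-2 tape=..[0]1110   (C,0)→(A,.,-1)
state=A head=-3 tape=.[.].1110   (A,.)→(E,.,-1)
state=E head=-4 tape=[.]..1110   (E,.)→(A,1,+1)
state=A head=-3 tape=1[.].1110   (A,.)→(E,.,-1)
state=E head=-4 tape=[1]..1110   (E,1)→(E,.,+1)
state=E head=-3 tape=.[.].1110   (E,.)→(A,1,+1)
state=A head=-2 tape=.1[.]1110   (A,.)→(E,.,-1)
state=E head=-3 tape=.[1].1110   (E,1)→(E,.,+1)
state=E head=-2 tape=..[.]1110   (E,.)→(A,1,+1)
state=A head=-1 tape=..1[1]110   (A,1)→(H,1,+1)
state=H head=0 tape=..11[1]10
The non-blank tape span at halt is 11110.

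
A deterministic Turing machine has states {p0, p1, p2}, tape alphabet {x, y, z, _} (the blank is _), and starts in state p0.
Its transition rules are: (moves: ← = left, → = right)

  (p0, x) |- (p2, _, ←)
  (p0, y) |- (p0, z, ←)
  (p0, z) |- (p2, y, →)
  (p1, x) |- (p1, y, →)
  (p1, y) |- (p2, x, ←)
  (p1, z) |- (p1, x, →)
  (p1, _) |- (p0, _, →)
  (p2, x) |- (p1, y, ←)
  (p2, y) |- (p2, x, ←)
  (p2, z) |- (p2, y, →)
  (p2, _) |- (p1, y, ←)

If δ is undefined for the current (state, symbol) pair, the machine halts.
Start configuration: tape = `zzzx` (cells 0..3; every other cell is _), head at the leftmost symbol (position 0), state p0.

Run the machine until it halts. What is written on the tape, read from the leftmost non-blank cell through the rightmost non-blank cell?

state=p0 head=0 tape=__[z]zzx   (p0,z)→(p2,y,→)
state=p2 head=1 tape=__y[z]zx   (p2,z)→(p2,y,→)
state=p2 head=2 tape=__yy[z]x   (p2,z)→(p2,y,→)
state=p2 head=3 tape=__yyy[x]   (p2,x)→(p1,y,←)
state=p1 head=2 tape=__yy[y]y   (p1,y)→(p2,x,←)
state=p2 head=1 tape=__y[y]xy   (p2,y)→(p2,x,←)
state=p2 head=0 tape=__[y]xxy   (p2,y)→(p2,x,←)
state=p2 head=-1 tape=_[_]xxxy   (p2,_)→(p1,y,←)
state=p1 head=-2 tape=[_]yxxxy   (p1,_)→(p0,_,→)
state=p0 head=-1 tape=_[y]xxxy   (p0,y)→(p0,z,←)
state=p0 head=-2 tape=[_]zxxxy
The non-blank tape span at halt is zxxxy.

zxxxy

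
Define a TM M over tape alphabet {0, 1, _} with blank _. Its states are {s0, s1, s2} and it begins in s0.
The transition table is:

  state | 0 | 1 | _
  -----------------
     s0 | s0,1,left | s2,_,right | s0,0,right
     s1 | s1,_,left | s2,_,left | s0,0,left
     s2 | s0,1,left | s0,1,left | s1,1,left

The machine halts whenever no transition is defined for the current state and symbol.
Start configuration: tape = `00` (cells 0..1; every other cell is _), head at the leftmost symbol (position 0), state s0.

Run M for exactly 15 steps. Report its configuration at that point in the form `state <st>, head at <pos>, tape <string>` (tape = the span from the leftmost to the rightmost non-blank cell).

s0 | __[0]0_   read 0 → write 1, move left, go to s0
s0 | _[_]10_   read _ → write 0, move right, go to s0
s0 | _0[1]0_   read 1 → write _, move right, go to s2
s2 | _0_[0]_   read 0 → write 1, move left, go to s0
s0 | _0[_]1_   read _ → write 0, move right, go to s0
s0 | _00[1]_   read 1 → write _, move right, go to s2
s2 | _00_[_]   read _ → write 1, move left, go to s1
s1 | _00[_]1   read _ → write 0, move left, go to s0
s0 | _0[0]01   read 0 → write 1, move left, go to s0
s0 | _[0]101   read 0 → write 1, move left, go to s0
s0 | [_]1101   read _ → write 0, move right, go to s0
s0 | 0[1]101   read 1 → write _, move right, go to s2
s2 | 0_[1]01   read 1 → write 1, move left, go to s0
s0 | 0[_]101   read _ → write 0, move right, go to s0
s0 | 00[1]01   read 1 → write _, move right, go to s2
s2 | 00_[0]1
After 15 steps: state s2, head at 1, tape 00_01.

state s2, head at 1, tape 00_01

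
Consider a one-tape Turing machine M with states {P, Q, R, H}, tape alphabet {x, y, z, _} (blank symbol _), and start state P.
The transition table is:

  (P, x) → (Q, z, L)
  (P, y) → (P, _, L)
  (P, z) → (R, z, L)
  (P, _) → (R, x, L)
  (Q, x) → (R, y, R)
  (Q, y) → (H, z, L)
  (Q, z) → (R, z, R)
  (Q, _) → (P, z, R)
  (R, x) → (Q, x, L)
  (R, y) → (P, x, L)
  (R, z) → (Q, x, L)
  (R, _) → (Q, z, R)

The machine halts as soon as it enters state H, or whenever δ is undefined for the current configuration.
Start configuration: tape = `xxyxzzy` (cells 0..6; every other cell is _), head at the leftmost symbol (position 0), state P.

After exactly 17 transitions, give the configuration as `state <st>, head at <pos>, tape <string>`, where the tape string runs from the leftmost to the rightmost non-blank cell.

state R, head at -1, tape zxzxyxzzy

state=P head=0 tape=__[x]xyxzzy   (P,x)→(Q,z,L)
state=Q head=-1 tape=_[_]zxyxzzy   (Q,_)→(P,z,R)
state=P head=0 tape=_z[z]xyxzzy   (P,z)→(R,z,L)
state=R head=-1 tape=_[z]zxyxzzy   (R,z)→(Q,x,L)
state=Q head=-2 tape=[_]xzxyxzzy   (Q,_)→(P,z,R)
state=P head=-1 tape=z[x]zxyxzzy   (P,x)→(Q,z,L)
state=Q head=-2 tape=[z]zzxyxzzy   (Q,z)→(R,z,R)
state=R head=-1 tape=z[z]zxyxzzy   (R,z)→(Q,x,L)
state=Q head=-2 tape=[z]xzxyxzzy   (Q,z)→(R,z,R)
state=R head=-1 tape=z[x]zxyxzzy   (R,x)→(Q,x,L)
state=Q head=-2 tape=[z]xzxyxzzy   (Q,z)→(R,z,R)
state=R head=-1 tape=z[x]zxyxzzy   (R,x)→(Q,x,L)
state=Q head=-2 tape=[z]xzxyxzzy   (Q,z)→(R,z,R)
state=R head=-1 tape=z[x]zxyxzzy   (R,x)→(Q,x,L)
state=Q head=-2 tape=[z]xzxyxzzy   (Q,z)→(R,z,R)
state=R head=-1 tape=z[x]zxyxzzy   (R,x)→(Q,x,L)
state=Q head=-2 tape=[z]xzxyxzzy   (Q,z)→(R,z,R)
state=R head=-1 tape=z[x]zxyxzzy
After 17 steps: state R, head at -1, tape zxzxyxzzy.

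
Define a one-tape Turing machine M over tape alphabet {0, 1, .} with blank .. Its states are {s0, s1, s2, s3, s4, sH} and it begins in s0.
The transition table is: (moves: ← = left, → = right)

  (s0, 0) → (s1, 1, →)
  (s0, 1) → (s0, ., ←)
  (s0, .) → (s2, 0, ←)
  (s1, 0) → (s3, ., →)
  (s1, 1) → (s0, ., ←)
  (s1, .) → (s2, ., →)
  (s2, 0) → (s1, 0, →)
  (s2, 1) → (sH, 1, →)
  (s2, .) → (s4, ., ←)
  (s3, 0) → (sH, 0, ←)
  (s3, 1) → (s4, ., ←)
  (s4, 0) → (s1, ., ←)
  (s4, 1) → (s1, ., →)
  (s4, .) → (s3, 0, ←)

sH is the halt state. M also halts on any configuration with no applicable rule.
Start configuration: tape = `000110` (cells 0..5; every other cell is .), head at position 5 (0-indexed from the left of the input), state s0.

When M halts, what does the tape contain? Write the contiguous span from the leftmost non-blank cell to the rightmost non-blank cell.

0001..00

state=s0 head=5 tape=00011[0]...   (s0,0)→(s1,1,→)
state=s1 head=6 tape=000111[.]..   (s1,.)→(s2,.,→)
state=s2 head=7 tape=000111.[.].   (s2,.)→(s4,.,←)
state=s4 head=6 tape=000111[.]..   (s4,.)→(s3,0,←)
state=s3 head=5 tape=00011[1]0..   (s3,1)→(s4,.,←)
state=s4 head=4 tape=0001[1].0..   (s4,1)→(s1,.,→)
state=s1 head=5 tape=0001.[.]0..   (s1,.)→(s2,.,→)
state=s2 head=6 tape=0001..[0]..   (s2,0)→(s1,0,→)
state=s1 head=7 tape=0001..0[.].   (s1,.)→(s2,.,→)
state=s2 head=8 tape=0001..0.[.]   (s2,.)→(s4,.,←)
state=s4 head=7 tape=0001..0[.].   (s4,.)→(s3,0,←)
state=s3 head=6 tape=0001..[0]0.   (s3,0)→(sH,0,←)
state=sH head=5 tape=0001.[.]00.
The non-blank tape span at halt is 0001..00.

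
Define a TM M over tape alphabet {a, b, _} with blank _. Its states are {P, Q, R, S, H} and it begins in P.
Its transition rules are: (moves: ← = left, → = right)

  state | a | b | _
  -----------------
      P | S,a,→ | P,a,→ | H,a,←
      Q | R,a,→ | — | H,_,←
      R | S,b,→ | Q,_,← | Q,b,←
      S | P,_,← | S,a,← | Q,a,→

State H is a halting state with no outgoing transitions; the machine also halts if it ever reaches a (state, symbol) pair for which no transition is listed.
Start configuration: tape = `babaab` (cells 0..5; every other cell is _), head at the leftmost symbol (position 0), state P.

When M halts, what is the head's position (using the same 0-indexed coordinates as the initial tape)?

3

P | [b]abaab   read b → write a, move →, go to P
P | a[a]baab   read a → write a, move →, go to S
S | aa[b]aab   read b → write a, move ←, go to S
S | a[a]aaab   read a → write _, move ←, go to P
P | [a]_aaab   read a → write a, move →, go to S
S | a[_]aaab   read _ → write a, move →, go to Q
Q | aa[a]aab   read a → write a, move →, go to R
R | aaa[a]ab   read a → write b, move →, go to S
S | aaab[a]b   read a → write _, move ←, go to P
P | aaa[b]_b   read b → write a, move →, go to P
P | aaaa[_]b   read _ → write a, move ←, go to H
H | aaa[a]ab
At halt the head is at cell 3.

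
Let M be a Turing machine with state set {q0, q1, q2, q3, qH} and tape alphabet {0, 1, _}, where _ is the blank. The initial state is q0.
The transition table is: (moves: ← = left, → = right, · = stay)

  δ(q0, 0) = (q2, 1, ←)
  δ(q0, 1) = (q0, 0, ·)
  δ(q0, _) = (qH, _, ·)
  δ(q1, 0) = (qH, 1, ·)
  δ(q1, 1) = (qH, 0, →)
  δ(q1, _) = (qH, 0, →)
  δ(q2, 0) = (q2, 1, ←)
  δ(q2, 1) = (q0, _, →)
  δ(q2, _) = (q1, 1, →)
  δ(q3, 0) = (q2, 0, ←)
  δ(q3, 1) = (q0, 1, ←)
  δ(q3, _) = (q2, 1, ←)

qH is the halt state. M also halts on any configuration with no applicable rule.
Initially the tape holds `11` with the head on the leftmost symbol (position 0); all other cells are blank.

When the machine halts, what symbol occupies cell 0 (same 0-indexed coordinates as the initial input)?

q0 | _[1]1   read 1 → write 0, move ·, go to q0
q0 | _[0]1   read 0 → write 1, move ←, go to q2
q2 | [_]11   read _ → write 1, move →, go to q1
q1 | 1[1]1   read 1 → write 0, move →, go to qH
qH | 10[1]
Cell 0 holds 0 when M halts.

0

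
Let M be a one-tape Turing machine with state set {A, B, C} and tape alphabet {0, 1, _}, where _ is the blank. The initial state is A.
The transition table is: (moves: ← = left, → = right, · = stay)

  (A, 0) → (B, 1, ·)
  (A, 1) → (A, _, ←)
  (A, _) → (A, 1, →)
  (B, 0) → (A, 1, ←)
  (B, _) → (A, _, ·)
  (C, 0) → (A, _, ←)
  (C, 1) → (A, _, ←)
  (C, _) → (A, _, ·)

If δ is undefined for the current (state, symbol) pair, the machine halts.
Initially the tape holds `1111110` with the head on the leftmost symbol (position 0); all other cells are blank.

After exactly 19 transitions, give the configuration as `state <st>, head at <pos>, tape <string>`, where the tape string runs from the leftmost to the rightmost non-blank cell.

A | ___[1]111110   read 1 → write _, move ←, go to A
A | __[_]_111110   read _ → write 1, move →, go to A
A | __1[_]111110   read _ → write 1, move →, go to A
A | __11[1]11110   read 1 → write _, move ←, go to A
A | __1[1]_11110   read 1 → write _, move ←, go to A
A | __[1]__11110   read 1 → write _, move ←, go to A
A | _[_]___11110   read _ → write 1, move →, go to A
A | _1[_]__11110   read _ → write 1, move →, go to A
A | _11[_]_11110   read _ → write 1, move →, go to A
A | _111[_]11110   read _ → write 1, move →, go to A
A | _1111[1]1110   read 1 → write _, move ←, go to A
A | _111[1]_1110   read 1 → write _, move ←, go to A
A | _11[1]__1110   read 1 → write _, move ←, go to A
A | _1[1]___1110   read 1 → write _, move ←, go to A
A | _[1]____1110   read 1 → write _, move ←, go to A
A | [_]_____1110   read _ → write 1, move →, go to A
A | 1[_]____1110   read _ → write 1, move →, go to A
A | 11[_]___1110   read _ → write 1, move →, go to A
A | 111[_]__1110   read _ → write 1, move →, go to A
A | 1111[_]_1110
After 19 steps: state A, head at 1, tape 1111__1110.

state A, head at 1, tape 1111__1110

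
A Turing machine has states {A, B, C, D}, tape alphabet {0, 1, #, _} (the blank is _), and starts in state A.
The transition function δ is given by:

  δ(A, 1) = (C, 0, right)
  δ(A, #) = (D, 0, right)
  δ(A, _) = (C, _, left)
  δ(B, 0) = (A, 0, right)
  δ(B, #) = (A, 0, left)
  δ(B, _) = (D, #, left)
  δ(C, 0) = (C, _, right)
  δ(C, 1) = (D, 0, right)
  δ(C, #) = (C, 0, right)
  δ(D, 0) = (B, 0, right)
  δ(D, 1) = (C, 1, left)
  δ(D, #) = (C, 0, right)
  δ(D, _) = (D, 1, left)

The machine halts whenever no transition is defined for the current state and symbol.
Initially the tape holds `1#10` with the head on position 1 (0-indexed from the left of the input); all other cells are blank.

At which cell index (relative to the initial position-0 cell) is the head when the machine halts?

3

A | 1[#]10_   read # → write 0, move right, go to D
D | 10[1]0_   read 1 → write 1, move left, go to C
C | 1[0]10_   read 0 → write _, move right, go to C
C | 1_[1]0_   read 1 → write 0, move right, go to D
D | 1_0[0]_   read 0 → write 0, move right, go to B
B | 1_00[_]   read _ → write #, move left, go to D
D | 1_0[0]#   read 0 → write 0, move right, go to B
B | 1_00[#]   read # → write 0, move left, go to A
A | 1_0[0]0
At halt the head is at cell 3.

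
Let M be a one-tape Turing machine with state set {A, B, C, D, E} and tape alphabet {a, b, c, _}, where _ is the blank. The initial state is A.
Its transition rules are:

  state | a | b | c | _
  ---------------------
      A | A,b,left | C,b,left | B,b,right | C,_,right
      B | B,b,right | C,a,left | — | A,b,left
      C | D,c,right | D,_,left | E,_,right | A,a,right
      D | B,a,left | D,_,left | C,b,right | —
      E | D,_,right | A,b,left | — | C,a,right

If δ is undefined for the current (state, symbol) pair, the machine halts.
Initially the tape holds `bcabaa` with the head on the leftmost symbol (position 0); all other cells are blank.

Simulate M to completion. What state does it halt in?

D

A | ___[b]cabaa   read b → write b, move left, go to C
C | __[_]bcabaa   read _ → write a, move right, go to A
A | __a[b]cabaa   read b → write b, move left, go to C
C | __[a]bcabaa   read a → write c, move right, go to D
D | __c[b]cabaa   read b → write _, move left, go to D
D | __[c]_cabaa   read c → write b, move right, go to C
C | __b[_]cabaa   read _ → write a, move right, go to A
A | __ba[c]abaa   read c → write b, move right, go to B
B | __bab[a]baa   read a → write b, move right, go to B
B | __babb[b]aa   read b → write a, move left, go to C
C | __bab[b]aaa   read b → write _, move left, go to D
D | __ba[b]_aaa   read b → write _, move left, go to D
D | __b[a]__aaa   read a → write a, move left, go to B
B | __[b]a__aaa   read b → write a, move left, go to C
C | _[_]aa__aaa   read _ → write a, move right, go to A
A | _a[a]a__aaa   read a → write b, move left, go to A
A | _[a]ba__aaa   read a → write b, move left, go to A
A | [_]bba__aaa   read _ → write _, move right, go to C
C | _[b]ba__aaa   read b → write _, move left, go to D
D | [_]_ba__aaa
No transition is defined for (D, _); M halts in state D.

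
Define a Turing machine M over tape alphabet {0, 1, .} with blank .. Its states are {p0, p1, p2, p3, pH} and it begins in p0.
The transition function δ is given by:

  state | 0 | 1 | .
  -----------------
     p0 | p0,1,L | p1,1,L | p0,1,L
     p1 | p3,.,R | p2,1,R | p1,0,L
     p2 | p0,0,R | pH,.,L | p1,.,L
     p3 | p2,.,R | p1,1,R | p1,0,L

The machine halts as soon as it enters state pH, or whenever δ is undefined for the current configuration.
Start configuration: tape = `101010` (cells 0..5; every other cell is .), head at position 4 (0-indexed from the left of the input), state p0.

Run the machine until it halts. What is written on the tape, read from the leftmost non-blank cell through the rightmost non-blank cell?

state=p0 head=4 tape=1010[1]0.   (p0,1)→(p1,1,L)
state=p1 head=3 tape=101[0]10.   (p1,0)→(p3,.,R)
state=p3 head=4 tape=101.[1]0.   (p3,1)→(p1,1,R)
state=p1 head=5 tape=101.1[0].   (p1,0)→(p3,.,R)
state=p3 head=6 tape=101.1.[.]   (p3,.)→(p1,0,L)
state=p1 head=5 tape=101.1[.]0   (p1,.)→(p1,0,L)
state=p1 head=4 tape=101.[1]00   (p1,1)→(p2,1,R)
state=p2 head=5 tape=101.1[0]0   (p2,0)→(p0,0,R)
state=p0 head=6 tape=101.10[0]   (p0,0)→(p0,1,L)
state=p0 head=5 tape=101.1[0]1   (p0,0)→(p0,1,L)
state=p0 head=4 tape=101.[1]11   (p0,1)→(p1,1,L)
state=p1 head=3 tape=101[.]111   (p1,.)→(p1,0,L)
state=p1 head=2 tape=10[1]0111   (p1,1)→(p2,1,R)
state=p2 head=3 tape=101[0]111   (p2,0)→(p0,0,R)
state=p0 head=4 tape=1010[1]11   (p0,1)→(p1,1,L)
state=p1 head=3 tape=101[0]111   (p1,0)→(p3,.,R)
state=p3 head=4 tape=101.[1]11   (p3,1)→(p1,1,R)
state=p1 head=5 tape=101.1[1]1   (p1,1)→(p2,1,R)
state=p2 head=6 tape=101.11[1]   (p2,1)→(pH,.,L)
state=pH head=5 tape=101.1[1].
The non-blank tape span at halt is 101.11.

101.11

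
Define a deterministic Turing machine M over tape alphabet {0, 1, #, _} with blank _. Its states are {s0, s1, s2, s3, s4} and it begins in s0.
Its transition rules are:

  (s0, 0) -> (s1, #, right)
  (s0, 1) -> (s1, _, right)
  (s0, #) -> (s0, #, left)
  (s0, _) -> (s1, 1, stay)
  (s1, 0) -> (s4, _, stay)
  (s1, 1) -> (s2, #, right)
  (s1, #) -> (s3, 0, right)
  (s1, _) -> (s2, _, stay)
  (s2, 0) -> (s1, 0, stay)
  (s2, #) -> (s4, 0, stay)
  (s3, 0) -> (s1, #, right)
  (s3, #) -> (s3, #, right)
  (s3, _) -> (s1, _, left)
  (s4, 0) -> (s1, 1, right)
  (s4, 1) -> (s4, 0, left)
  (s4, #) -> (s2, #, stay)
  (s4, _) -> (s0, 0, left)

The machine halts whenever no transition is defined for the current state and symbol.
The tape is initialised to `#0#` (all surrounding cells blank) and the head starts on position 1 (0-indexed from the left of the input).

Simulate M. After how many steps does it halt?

14

state=s0 head=1 tape=_#[0]#_   (s0,0)→(s1,#,right)
state=s1 head=2 tape=_##[#]_   (s1,#)→(s3,0,right)
state=s3 head=3 tape=_##0[_]   (s3,_)→(s1,_,left)
state=s1 head=2 tape=_##[0]_   (s1,0)→(s4,_,stay)
state=s4 head=2 tape=_##[_]_   (s4,_)→(s0,0,left)
state=s0 head=1 tape=_#[#]0_   (s0,#)→(s0,#,left)
state=s0 head=0 tape=_[#]#0_   (s0,#)→(s0,#,left)
state=s0 head=-1 tape=[_]##0_   (s0,_)→(s1,1,stay)
state=s1 head=-1 tape=[1]##0_   (s1,1)→(s2,#,right)
state=s2 head=0 tape=#[#]#0_   (s2,#)→(s4,0,stay)
state=s4 head=0 tape=#[0]#0_   (s4,0)→(s1,1,right)
state=s1 head=1 tape=#1[#]0_   (s1,#)→(s3,0,right)
state=s3 head=2 tape=#10[0]_   (s3,0)→(s1,#,right)
state=s1 head=3 tape=#10#[_]   (s1,_)→(s2,_,stay)
state=s2 head=3 tape=#10#[_]
M halts after 14 transitions.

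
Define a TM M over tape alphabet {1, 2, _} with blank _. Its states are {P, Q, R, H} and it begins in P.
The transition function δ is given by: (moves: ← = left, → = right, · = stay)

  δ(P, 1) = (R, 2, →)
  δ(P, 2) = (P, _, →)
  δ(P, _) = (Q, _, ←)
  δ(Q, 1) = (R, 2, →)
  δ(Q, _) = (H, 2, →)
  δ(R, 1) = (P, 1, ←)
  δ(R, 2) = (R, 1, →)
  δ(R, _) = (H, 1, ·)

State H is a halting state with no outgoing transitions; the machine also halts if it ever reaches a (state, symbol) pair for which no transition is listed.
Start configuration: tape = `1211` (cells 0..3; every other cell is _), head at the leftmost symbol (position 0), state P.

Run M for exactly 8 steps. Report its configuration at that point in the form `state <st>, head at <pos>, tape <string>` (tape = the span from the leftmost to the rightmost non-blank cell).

state=P head=0 tape=[1]211   (P,1)→(R,2,→)
state=R head=1 tape=2[2]11   (R,2)→(R,1,→)
state=R head=2 tape=21[1]1   (R,1)→(P,1,←)
state=P head=1 tape=2[1]11   (P,1)→(R,2,→)
state=R head=2 tape=22[1]1   (R,1)→(P,1,←)
state=P head=1 tape=2[2]11   (P,2)→(P,_,→)
state=P head=2 tape=2_[1]1   (P,1)→(R,2,→)
state=R head=3 tape=2_2[1]   (R,1)→(P,1,←)
state=P head=2 tape=2_[2]1
After 8 steps: state P, head at 2, tape 2_21.

state P, head at 2, tape 2_21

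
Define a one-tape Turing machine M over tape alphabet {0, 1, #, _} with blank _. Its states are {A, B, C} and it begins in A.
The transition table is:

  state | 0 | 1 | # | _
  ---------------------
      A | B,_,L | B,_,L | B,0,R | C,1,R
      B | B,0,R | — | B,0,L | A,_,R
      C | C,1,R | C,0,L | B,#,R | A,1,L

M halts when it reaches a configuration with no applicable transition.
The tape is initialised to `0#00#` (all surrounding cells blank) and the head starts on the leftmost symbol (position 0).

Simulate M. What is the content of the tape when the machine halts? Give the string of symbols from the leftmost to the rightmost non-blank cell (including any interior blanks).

state=A head=0 tape=_[0]#00#____   (A,0)→(B,_,L)
state=B head=-1 tape=[_]_#00#____   (B,_)→(A,_,R)
state=A head=0 tape=_[_]#00#____   (A,_)→(C,1,R)
state=C head=1 tape=_1[#]00#____   (C,#)→(B,#,R)
state=B head=2 tape=_1#[0]0#____   (B,0)→(B,0,R)
state=B head=3 tape=_1#0[0]#____   (B,0)→(B,0,R)
state=B head=4 tape=_1#00[#]____   (B,#)→(B,0,L)
state=B head=3 tape=_1#0[0]0____   (B,0)→(B,0,R)
state=B head=4 tape=_1#00[0]____   (B,0)→(B,0,R)
state=B head=5 tape=_1#000[_]___   (B,_)→(A,_,R)
state=A head=6 tape=_1#000_[_]__   (A,_)→(C,1,R)
state=C head=7 tape=_1#000_1[_]_   (C,_)→(A,1,L)
state=A head=6 tape=_1#000_[1]1_   (A,1)→(B,_,L)
state=B head=5 tape=_1#000[_]_1_   (B,_)→(A,_,R)
state=A head=6 tape=_1#000_[_]1_   (A,_)→(C,1,R)
state=C head=7 tape=_1#000_1[1]_   (C,1)→(C,0,L)
state=C head=6 tape=_1#000_[1]0_   (C,1)→(C,0,L)
state=C head=5 tape=_1#000[_]00_   (C,_)→(A,1,L)
state=A head=4 tape=_1#00[0]100_   (A,0)→(B,_,L)
state=B head=3 tape=_1#0[0]_100_   (B,0)→(B,0,R)
state=B head=4 tape=_1#00[_]100_   (B,_)→(A,_,R)
state=A head=5 tape=_1#00_[1]00_   (A,1)→(B,_,L)
state=B head=4 tape=_1#00[_]_00_   (B,_)→(A,_,R)
state=A head=5 tape=_1#00_[_]00_   (A,_)→(C,1,R)
state=C head=6 tape=_1#00_1[0]0_   (C,0)→(C,1,R)
state=C head=7 tape=_1#00_11[0]_   (C,0)→(C,1,R)
state=C head=8 tape=_1#00_111[_]   (C,_)→(A,1,L)
state=A head=7 tape=_1#00_11[1]1   (A,1)→(B,_,L)
state=B head=6 tape=_1#00_1[1]_1
The non-blank tape span at halt is 1#00_11_1.

1#00_11_1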